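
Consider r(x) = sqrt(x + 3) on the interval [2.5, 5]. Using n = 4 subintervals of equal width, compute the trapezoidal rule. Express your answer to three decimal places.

Δx = (5 − 2.5)/4 = 0.625.
r(2.5) ≈ 2.345, r(3.125) ≈ 2.475, r(3.75) ≈ 2.598, r(4.375) ≈ 2.716, r(5) ≈ 2.828.
T_4 = (Δx/2)·[r(x_0) + 2r(x_1) + 2r(x_2) + 2r(x_3) + r(x_4)].
Sum ≈ 6.485.

6.485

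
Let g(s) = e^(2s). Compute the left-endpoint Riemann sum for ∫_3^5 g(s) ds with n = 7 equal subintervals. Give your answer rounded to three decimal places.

Δs = (5 − 3)/7 = 2/7.
Left endpoints: 3, 23/7, 25/7, 27/7, 29/7, 31/7, 33/7.
g(3) ≈ 403.429, g(23/7) ≈ 714.390, g(25/7) ≈ 1265.038, g(27/7) ≈ 2240.122, g(29/7) ≈ 3966.797, g(31/7) ≈ 7024.384, g(33/7) ≈ 12438.744.
Sum = Δs · [g(3) + g(23/7) + g(25/7) + ...].
Sum ≈ 8015.116.

8015.116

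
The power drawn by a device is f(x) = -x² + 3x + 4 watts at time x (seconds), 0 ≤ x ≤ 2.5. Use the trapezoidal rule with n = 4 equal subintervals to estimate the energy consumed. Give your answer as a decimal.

14.00390625

Δx = (2.5 − 0)/4 = 0.625.
f(0) = 4, f(0.625) = 5.484375, f(1.25) = 6.1875, f(1.875) = 6.109375, f(2.5) = 5.25.
T_4 = (Δx/2)·[f(x_0) + 2f(x_1) + 2f(x_2) + 2f(x_3) + f(x_4)].
Sum = 14.00390625.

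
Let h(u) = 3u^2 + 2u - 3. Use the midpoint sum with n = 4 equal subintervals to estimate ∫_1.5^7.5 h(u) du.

Δu = (7.5 − 1.5)/4 = 1.5.
Midpoints: 2.25, 3.75, 5.25, 6.75.
h(2.25) = 16.6875, h(3.75) = 46.6875, h(5.25) = 90.1875, h(6.75) = 147.1875.
Sum = Δu · [h(2.25) + h(3.75) + h(5.25) + h(6.75)].
Sum = 451.125.

451.125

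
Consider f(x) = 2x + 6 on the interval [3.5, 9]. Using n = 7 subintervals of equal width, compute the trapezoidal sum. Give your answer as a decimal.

Δx = (9 − 3.5)/7 = 11/14.
f(3.5) = 13, f(30/7) = 102/7, f(71/14) = 113/7, f(41/7) = 124/7, f(93/14) = 135/7, f(52/7) = 146/7, f(115/14) = 157/7, f(9) = 24.
T_7 = (Δx/2)·[f(x_0) + 2f(x_1) + ... + 2f(x_{6}) + f(x_7)].
Sum = 101.75.

101.75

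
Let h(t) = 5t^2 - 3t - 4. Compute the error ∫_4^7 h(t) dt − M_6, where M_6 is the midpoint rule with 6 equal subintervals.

0.3125

Exact integral: ∫_4^7 h(t) dt = 403.5.
M_6 = 403.1875.
Error = 403.5 − 403.1875 = 0.3125.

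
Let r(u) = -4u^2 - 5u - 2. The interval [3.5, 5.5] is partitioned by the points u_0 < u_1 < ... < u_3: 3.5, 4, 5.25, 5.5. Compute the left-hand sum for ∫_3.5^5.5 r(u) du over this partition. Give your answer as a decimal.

-176.375

Subinterval widths: 0.5, 1.25, 0.25.
Left endpoints: 3.5, 4, 5.25.
r(3.5) = -68.5, r(4) = -86, r(5.25) = -138.5.
Sum = Σ Δu_i · r(u_i).
Sum = -176.375.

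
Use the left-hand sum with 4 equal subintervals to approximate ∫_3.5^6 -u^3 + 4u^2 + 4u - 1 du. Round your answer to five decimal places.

Δu = (6 − 3.5)/4 = 0.625.
Left endpoints: 3.5, 4.125, 4.75, 5.375.
f(3.5) = 19.125, f(4.125) = 6847/512, f(4.75) = 1.078125, f(5.375) = -9843/512.
Sum = Δu · [f(3.5) + f(4.125) + f(4.75) + f(5.375)].
Sum ≈ 8.96973.

8.96973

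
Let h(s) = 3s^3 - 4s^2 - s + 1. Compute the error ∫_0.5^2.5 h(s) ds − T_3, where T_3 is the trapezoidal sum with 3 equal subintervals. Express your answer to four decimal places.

-1.4074

Exact integral: ∫_0.5^2.5 h(s) ds ≈ 7.583333.
T_3 ≈ 8.990741.
Error ≈ 7.583333 − 8.990741 ≈ -1.4074.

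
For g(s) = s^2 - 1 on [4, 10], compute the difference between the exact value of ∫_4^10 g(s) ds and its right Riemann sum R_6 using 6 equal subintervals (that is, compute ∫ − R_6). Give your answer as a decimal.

Exact integral: ∫_4^10 g(s) ds = 306.
R_6 = 349.
Error = 306 − 349 = -43.

-43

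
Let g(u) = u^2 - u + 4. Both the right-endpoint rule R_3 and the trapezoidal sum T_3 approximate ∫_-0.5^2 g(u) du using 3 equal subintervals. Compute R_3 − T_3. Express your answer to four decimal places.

0.5208

R_3 ≈ 11.643519.
T_3 ≈ 11.122685.
R_3 − T_3 ≈ 0.5208.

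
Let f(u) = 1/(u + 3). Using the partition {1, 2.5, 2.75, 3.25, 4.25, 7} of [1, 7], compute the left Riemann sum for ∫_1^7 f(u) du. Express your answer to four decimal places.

Subinterval widths: 1.5, 0.25, 0.5, 1, 2.75.
Left endpoints: 1, 2.5, 2.75, 3.25, 4.25.
f(1) = 0.25, f(2.5) = 2/11, f(2.75) = 4/23, f(3.25) = 0.16, f(4.25) = 4/29.
Sum = Σ Δu_i · f(u_i).
Sum ≈ 1.0467.

1.0467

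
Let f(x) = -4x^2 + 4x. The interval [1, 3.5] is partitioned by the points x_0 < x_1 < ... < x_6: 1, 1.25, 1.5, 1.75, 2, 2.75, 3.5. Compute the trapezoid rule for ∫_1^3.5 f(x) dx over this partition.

Subinterval widths: 0.25, 0.25, 0.25, 0.25, 0.75, 0.75.
f(1) = 0, f(1.25) = -1.25, f(1.5) = -3, f(1.75) = -5.25, f(2) = -8, f(2.75) = -19.25, f(3.5) = -35.
On each subinterval the trapezoid contributes (Δx_i/2)·[f(x_{i-1}) + f(x_i)].
Sum = -33.9375.

-33.9375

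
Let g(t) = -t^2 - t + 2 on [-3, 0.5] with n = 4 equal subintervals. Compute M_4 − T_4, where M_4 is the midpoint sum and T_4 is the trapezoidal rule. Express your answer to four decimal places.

M_4 ≈ 2.556641.
T_4 = 1.88671875.
M_4 − T_4 ≈ 0.6699.

0.6699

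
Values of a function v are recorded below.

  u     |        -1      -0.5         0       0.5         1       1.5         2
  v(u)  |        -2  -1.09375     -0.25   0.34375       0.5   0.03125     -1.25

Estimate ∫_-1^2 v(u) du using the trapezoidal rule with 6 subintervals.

Δu = 0.5.
T_6 = (0.5/2)·[(-2) + 2·(-1.09375) + 2·(-0.25) + 2·0.34375 + 2·0.5 + 2·0.03125 + (-1.25)] = -1.046875.

-1.046875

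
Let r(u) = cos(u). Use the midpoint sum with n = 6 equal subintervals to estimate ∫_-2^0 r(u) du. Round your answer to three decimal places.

0.914

Δu = (0 − (-2))/6 = 1/3.
Midpoints: -11/6, -1.5, -7/6, -5/6, -0.5, -1/6.
r(-11/6) ≈ -0.260, r(-1.5) ≈ 0.071, r(-7/6) ≈ 0.393, r(-5/6) ≈ 0.672, r(-0.5) ≈ 0.878, r(-1/6) ≈ 0.986.
Sum = Δu · [r(-11/6) + r(-1.5) + r(-7/6) + ...].
Sum ≈ 0.914.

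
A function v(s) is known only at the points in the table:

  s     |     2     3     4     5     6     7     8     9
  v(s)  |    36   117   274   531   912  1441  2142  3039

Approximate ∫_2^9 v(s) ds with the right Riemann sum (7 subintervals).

Δs = 1.
Sum = 1·[117 + 274 + 531 + 912 + 1441 + 2142 + 3039] = 8456.

8456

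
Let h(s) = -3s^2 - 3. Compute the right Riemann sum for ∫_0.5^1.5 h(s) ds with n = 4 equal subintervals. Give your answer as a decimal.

Δs = (1.5 − 0.5)/4 = 0.25.
Right endpoints: 0.75, 1, 1.25, 1.5.
h(0.75) = -4.6875, h(1) = -6, h(1.25) = -7.6875, h(1.5) = -9.75.
Sum = Δs · [h(0.75) + h(1) + h(1.25) + h(1.5)].
Sum = -7.03125.

-7.03125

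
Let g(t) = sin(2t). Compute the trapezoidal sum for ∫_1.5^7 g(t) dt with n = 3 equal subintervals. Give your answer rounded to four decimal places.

Δt = (7 − 1.5)/3 = 11/6.
g(1.5) ≈ 0.1411, g(10/3) ≈ 0.3742, g(31/6) ≈ -0.7886, g(7) ≈ 0.9906.
T_3 = (Δt/2)·[g(t_0) + 2g(t_1) + 2g(t_2) + g(t_3)].
Sum ≈ 0.2776.

0.2776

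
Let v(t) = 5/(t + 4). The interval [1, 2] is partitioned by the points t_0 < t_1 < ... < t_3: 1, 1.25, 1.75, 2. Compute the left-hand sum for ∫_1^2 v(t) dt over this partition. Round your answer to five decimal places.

Subinterval widths: 0.25, 0.5, 0.25.
Left endpoints: 1, 1.25, 1.75.
v(1) = 1, v(1.25) = 20/21, v(1.75) = 20/23.
Sum = Σ Δt_i · v(t_i).
Sum ≈ 0.94358.

0.94358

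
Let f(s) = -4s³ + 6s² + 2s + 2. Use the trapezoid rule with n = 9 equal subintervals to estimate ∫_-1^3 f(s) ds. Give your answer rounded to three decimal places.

-8.790

Δs = (3 − (-1))/9 = 4/9.
f(-1) = 10, f(-5/9) = 2498/729, f(-1/9) = 1354/729, f(1/3) = 86/27, f(7/9) = 3866/729, f(11/9) = 4450/729, f(5/3) = 94/27, f(19/9) = -3406/729, f(23/9) = -14918/729, f(3) = -46.
T_9 = (Δs/2)·[f(s_0) + 2f(s_1) + ... + 2f(s_{8}) + f(s_9)].
Sum ≈ -8.790.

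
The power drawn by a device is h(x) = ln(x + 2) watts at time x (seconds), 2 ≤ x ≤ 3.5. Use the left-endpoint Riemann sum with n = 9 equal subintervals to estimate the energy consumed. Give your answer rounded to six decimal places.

Δx = (3.5 − 2)/9 = 1/6.
Left endpoints: 2, 13/6, 7/3, 2.5, 8/3, 17/6, 3, 19/6, 10/3.
h(2) ≈ 1.386294, h(13/6) ≈ 1.427116, h(7/3) ≈ 1.466337, h(2.5) ≈ 1.504077, h(8/3) ≈ 1.540445, h(17/6) ≈ 1.575536, h(3) ≈ 1.609438, h(19/6) ≈ 1.642228, h(10/3) ≈ 1.673976.
Sum = Δx · [h(2) + h(13/6) + h(7/3) + ...].
Sum ≈ 2.304241.

2.304241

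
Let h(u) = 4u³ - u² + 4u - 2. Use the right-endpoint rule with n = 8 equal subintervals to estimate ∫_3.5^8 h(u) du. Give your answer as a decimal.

Δu = (8 − 3.5)/8 = 0.5625.
Right endpoints: 4.0625, 4.625, 5.1875, 5.75, 6.3125, 6.875, 7.4375, 8.
h(4.0625) = 272317/1024, h(4.625) = 390.8359375, h(5.1875) = 563431/1024, h(5.75) = 748.375, h(6.3125) = 1013305/1024, h(6.875) = 1278.0390625, h(7.4375) = 1656931/1024, h(8) = 2014.
Sum = Δu · [h(4.0625) + h(4.625) + h(5.1875) + ...].
Sum = 4418.47265625.

4418.47265625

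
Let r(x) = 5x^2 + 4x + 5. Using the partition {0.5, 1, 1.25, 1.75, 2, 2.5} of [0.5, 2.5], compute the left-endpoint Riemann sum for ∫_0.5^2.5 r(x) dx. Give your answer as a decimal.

Subinterval widths: 0.5, 0.25, 0.5, 0.25, 0.5.
Left endpoints: 0.5, 1, 1.25, 1.75, 2.
r(0.5) = 8.25, r(1) = 14, r(1.25) = 17.8125, r(1.75) = 27.3125, r(2) = 33.
Sum = Σ Δx_i · r(x_i).
Sum = 39.859375.

39.859375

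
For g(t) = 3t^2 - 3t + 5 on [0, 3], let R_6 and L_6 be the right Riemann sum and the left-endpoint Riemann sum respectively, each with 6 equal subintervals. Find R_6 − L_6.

9

R_6 = 33.375.
L_6 = 24.375.
R_6 − L_6 = 9.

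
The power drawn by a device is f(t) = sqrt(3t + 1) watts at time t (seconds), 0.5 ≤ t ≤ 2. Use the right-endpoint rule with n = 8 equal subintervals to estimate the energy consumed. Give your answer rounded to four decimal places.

Δt = (2 − 0.5)/8 = 0.1875.
Right endpoints: 0.6875, 0.875, 1.0625, 1.25, 1.4375, 1.625, 1.8125, 2.
f(0.6875) ≈ 1.7500, f(0.875) ≈ 1.9039, f(1.0625) ≈ 2.0463, f(1.25) ≈ 2.1794, f(1.4375) ≈ 2.3049, f(1.625) ≈ 2.4238, f(1.8125) ≈ 2.5372, f(2) ≈ 2.6458.
Sum = Δt · [f(0.6875) + f(0.875) + f(1.0625) + ...].
Sum ≈ 3.3359.

3.3359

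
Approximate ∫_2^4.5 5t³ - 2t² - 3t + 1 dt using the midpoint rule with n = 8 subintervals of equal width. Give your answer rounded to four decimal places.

414.3353

Δt = (4.5 − 2)/8 = 0.3125.
Midpoints: 2.15625, 2.46875, 2.78125, 3.09375, 3.40625, 3.71875, 4.03125, 4.34375.
f(2.15625) = 1158641/32768, f(2.46875) = 1855851/32768, f(2.78125) = 2777261/32768, f(3.09375) = 3952871/32768, f(3.40625) = 5412681/32768, f(3.71875) = 7186691/32768, f(4.03125) = 9304901/32768, f(4.34375) = 11797311/32768.
Sum = Δt · [f(2.15625) + f(2.46875) + f(2.78125) + ...].
Sum ≈ 414.3353.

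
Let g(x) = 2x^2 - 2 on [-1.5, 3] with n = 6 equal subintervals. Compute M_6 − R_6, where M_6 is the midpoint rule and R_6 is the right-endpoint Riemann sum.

M_6 = 10.828125.
R_6 = 17.15625.
M_6 − R_6 = -6.328125.

-6.328125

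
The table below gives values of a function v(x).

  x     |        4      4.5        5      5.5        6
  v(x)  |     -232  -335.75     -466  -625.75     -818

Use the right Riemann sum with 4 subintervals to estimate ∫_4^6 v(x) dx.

-1122.75

Δx = 0.5.
Sum = 0.5·[(-335.75) + (-466) + (-625.75) + (-818)] = -1122.75.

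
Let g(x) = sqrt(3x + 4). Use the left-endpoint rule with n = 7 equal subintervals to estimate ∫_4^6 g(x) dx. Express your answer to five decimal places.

8.60969

Δx = (6 − 4)/7 = 2/7.
Left endpoints: 4, 30/7, 32/7, 34/7, 36/7, 38/7, 40/7.
g(4) ≈ 4.00000, g(30/7) ≈ 4.10575, g(32/7) ≈ 4.20883, g(34/7) ≈ 4.30946, g(36/7) ≈ 4.40779, g(38/7) ≈ 4.50397, g(40/7) ≈ 4.59814.
Sum = Δx · [g(4) + g(30/7) + g(32/7) + ...].
Sum ≈ 8.60969.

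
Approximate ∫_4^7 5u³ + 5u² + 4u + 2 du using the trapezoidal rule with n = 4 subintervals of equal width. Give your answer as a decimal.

Δu = (7 − 4)/4 = 0.75.
f(4) = 418, f(4.75) = 669.671875, f(5.5) = 1007.125, f(6.25) = 1443.015625, f(7) = 1990.
T_4 = (Δu/2)·[f(u_0) + 2f(u_1) + 2f(u_2) + 2f(u_3) + f(u_4)].
Sum = 3242.859375.

3242.859375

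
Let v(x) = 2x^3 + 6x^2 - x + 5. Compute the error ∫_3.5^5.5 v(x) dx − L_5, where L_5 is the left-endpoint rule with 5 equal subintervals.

Exact integral: ∫_3.5^5.5 v(x) dx = 630.5.
L_5 = 561.66.
Error = 630.5 − 561.66 = 68.84.

68.84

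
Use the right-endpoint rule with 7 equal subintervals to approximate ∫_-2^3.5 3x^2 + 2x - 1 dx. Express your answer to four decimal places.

Δx = (3.5 − (-2))/7 = 11/14.
Right endpoints: -17/14, -3/7, 5/14, 8/7, 27/14, 19/7, 3.5.
f(-17/14) = 195/196, f(-3/7) = -64/49, f(5/14) = 19/196, f(8/7) = 255/49, f(27/14) = 2747/196, f(19/7) = 1300/49, f(3.5) = 42.75.
Sum = Δx · [f(-17/14) + f(-3/7) + f(5/14) + ...].
Sum ≈ 69.3673.

69.3673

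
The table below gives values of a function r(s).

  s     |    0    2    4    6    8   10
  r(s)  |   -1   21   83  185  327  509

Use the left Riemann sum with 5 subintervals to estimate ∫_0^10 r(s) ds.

1230

Δs = 2.
Sum = 2·[(-1) + 21 + 83 + 185 + 327] = 1230.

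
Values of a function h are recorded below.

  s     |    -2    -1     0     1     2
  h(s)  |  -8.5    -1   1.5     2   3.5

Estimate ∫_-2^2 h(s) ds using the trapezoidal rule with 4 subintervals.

Δs = 1.
T_4 = (1/2)·[(-8.5) + 2·(-1) + 2·1.5 + 2·2 + 3.5] = 0.

0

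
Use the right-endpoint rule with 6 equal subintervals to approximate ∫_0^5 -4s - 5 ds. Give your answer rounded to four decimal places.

Δs = (5 − 0)/6 = 5/6.
Right endpoints: 5/6, 5/3, 2.5, 10/3, 25/6, 5.
f(5/6) = -25/3, f(5/3) = -35/3, f(2.5) = -15, f(10/3) = -55/3, f(25/6) = -65/3, f(5) = -25.
Sum = Δs · [f(5/6) + f(5/3) + f(2.5) + ...].
Sum ≈ -83.3333.

-83.3333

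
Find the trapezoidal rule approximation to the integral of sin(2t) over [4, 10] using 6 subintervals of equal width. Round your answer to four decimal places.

Δt = (10 − 4)/6 = 1.
f(4) ≈ 0.9894, f(5) ≈ -0.5440, f(6) ≈ -0.5366, f(7) ≈ 0.9906, f(8) ≈ -0.2879, f(9) ≈ -0.7510, f(10) ≈ 0.9129.
T_6 = (Δt/2)·[f(t_0) + 2f(t_1) + ... + 2f(t_{5}) + f(t_6)].
Sum ≈ -0.1777.

-0.1777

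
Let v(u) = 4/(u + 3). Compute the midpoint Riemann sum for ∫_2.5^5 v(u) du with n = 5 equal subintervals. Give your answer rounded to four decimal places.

1.4980

Δu = (5 − 2.5)/5 = 0.5.
Midpoints: 2.75, 3.25, 3.75, 4.25, 4.75.
v(2.75) = 16/23, v(3.25) = 0.64, v(3.75) = 16/27, v(4.25) = 16/29, v(4.75) = 16/31.
Sum = Δu · [v(2.75) + v(3.25) + v(3.75) + v(4.25) + v(4.75)].
Sum ≈ 1.4980.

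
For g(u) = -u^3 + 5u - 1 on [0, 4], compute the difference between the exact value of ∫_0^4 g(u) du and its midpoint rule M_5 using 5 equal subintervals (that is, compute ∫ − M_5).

-1.28

Exact integral: ∫_0^4 g(u) du = -28.
M_5 = -26.72.
Error = -28 − (-26.72) = -1.28.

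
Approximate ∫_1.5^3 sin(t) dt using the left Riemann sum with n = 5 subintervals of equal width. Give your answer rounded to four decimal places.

Δt = (3 − 1.5)/5 = 0.3.
Left endpoints: 1.5, 1.8, 2.1, 2.4, 2.7.
f(1.5) ≈ 0.9975, f(1.8) ≈ 0.9738, f(2.1) ≈ 0.8632, f(2.4) ≈ 0.6755, f(2.7) ≈ 0.4274.
Sum = Δt · [f(1.5) + f(1.8) + f(2.1) + f(2.4) + f(2.7)].
Sum ≈ 1.1812.

1.1812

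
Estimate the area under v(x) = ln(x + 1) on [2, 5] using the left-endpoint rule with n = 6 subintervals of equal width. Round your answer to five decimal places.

Δx = (5 − 2)/6 = 0.5.
Left endpoints: 2, 2.5, 3, 3.5, 4, 4.5.
v(2) ≈ 1.09861, v(2.5) ≈ 1.25276, v(3) ≈ 1.38629, v(3.5) ≈ 1.50408, v(4) ≈ 1.60944, v(4.5) ≈ 1.70475.
Sum = Δx · [v(2) + v(2.5) + v(3) + ...].
Sum ≈ 4.27797.

4.27797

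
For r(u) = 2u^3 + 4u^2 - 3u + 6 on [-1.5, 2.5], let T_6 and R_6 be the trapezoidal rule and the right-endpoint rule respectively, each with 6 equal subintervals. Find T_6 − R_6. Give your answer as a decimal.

T_6 ≈ 62.407407.
R_6 ≈ 76.407407.
T_6 − R_6 = -14.

-14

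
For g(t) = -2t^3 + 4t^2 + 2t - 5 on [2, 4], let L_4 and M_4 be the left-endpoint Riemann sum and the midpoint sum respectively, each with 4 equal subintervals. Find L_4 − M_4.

L_4 = -29.5.
M_4 = -42.75.
L_4 − M_4 = 13.25.

13.25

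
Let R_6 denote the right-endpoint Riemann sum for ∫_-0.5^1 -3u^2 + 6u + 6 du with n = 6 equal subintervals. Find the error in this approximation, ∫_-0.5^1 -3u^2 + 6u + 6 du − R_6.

Exact integral: ∫_-0.5^1 f(u) du = 10.125.
R_6 = 10.921875.
Error = 10.125 − 10.921875 = -0.796875.

-0.796875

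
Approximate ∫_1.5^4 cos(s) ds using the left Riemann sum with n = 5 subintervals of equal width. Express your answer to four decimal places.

Δs = (4 − 1.5)/5 = 0.5.
Left endpoints: 1.5, 2, 2.5, 3, 3.5.
f(1.5) ≈ 0.0707, f(2) ≈ -0.4161, f(2.5) ≈ -0.8011, f(3) ≈ -0.9900, f(3.5) ≈ -0.9365.
Sum = Δs · [f(1.5) + f(2) + f(2.5) + f(3) + f(3.5)].
Sum ≈ -1.5365.

-1.5365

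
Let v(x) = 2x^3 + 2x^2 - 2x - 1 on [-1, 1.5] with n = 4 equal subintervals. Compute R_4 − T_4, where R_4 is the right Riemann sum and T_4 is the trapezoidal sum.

1.953125

R_4 ≈ 3.720703.
T_4 ≈ 1.767578.
R_4 − T_4 = 1.953125.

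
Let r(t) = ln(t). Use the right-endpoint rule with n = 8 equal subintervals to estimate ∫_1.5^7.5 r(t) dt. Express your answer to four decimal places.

9.0824

Δt = (7.5 − 1.5)/8 = 0.75.
Right endpoints: 2.25, 3, 3.75, 4.5, 5.25, 6, 6.75, 7.5.
r(2.25) ≈ 0.8109, r(3) ≈ 1.0986, r(3.75) ≈ 1.3218, r(4.5) ≈ 1.5041, r(5.25) ≈ 1.6582, r(6) ≈ 1.7918, r(6.75) ≈ 1.9095, r(7.5) ≈ 2.0149.
Sum = Δt · [r(2.25) + r(3) + r(3.75) + ...].
Sum ≈ 9.0824.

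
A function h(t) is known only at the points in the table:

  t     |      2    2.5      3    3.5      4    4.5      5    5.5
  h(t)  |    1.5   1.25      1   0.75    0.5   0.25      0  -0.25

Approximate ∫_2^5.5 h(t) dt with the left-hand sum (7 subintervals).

2.625

Δt = 0.5.
Sum = 0.5·[1.5 + 1.25 + 1 + 0.75 + 0.5 + 0.25 + 0] = 2.625.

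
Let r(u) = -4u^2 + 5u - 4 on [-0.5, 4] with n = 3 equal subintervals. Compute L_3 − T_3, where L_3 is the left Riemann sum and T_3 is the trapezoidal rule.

L_3 = -40.5.
T_3 = -70.875.
L_3 − T_3 = 30.375.

30.375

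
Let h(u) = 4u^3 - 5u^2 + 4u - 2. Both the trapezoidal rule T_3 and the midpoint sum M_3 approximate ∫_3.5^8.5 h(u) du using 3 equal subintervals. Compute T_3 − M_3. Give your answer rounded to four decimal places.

T_3 ≈ 4383.009259.
M_3 ≈ 4150.370370.
T_3 − M_3 ≈ 232.6389.

232.6389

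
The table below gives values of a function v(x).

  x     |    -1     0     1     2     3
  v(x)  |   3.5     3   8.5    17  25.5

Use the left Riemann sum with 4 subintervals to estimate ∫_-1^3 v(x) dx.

Δx = 1.
Sum = 1·[3.5 + 3 + 8.5 + 17] = 32.

32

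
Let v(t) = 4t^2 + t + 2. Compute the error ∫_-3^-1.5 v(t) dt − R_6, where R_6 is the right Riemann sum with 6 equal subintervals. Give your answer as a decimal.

3.125

Exact integral: ∫_-3^-1.5 v(t) dt = 31.125.
R_6 = 28.
Error = 31.125 − 28 = 3.125.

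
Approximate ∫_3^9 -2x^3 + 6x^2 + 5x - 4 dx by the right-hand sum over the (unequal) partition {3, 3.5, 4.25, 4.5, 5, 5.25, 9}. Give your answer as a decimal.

-3587.0625

Subinterval widths: 0.5, 0.75, 0.25, 0.5, 0.25, 3.75.
Right endpoints: 3.5, 4.25, 4.5, 5, 5.25, 9.
f(3.5) = 1.25, f(4.25) = -27.90625, f(4.5) = -42.25, f(5) = -79, f(5.25) = -101.78125, f(9) = -931.
Sum = Σ Δx_i · f(x_i).
Sum = -3587.0625.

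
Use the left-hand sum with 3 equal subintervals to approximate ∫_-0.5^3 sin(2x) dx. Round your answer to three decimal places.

Δx = (3 − (-0.5))/3 = 7/6.
Left endpoints: -0.5, 2/3, 11/6.
f(-0.5) ≈ -0.841, f(2/3) ≈ 0.972, f(11/6) ≈ -0.501.
Sum = Δx · [f(-0.5) + f(2/3) + f(11/6)].
Sum ≈ -0.433.

-0.433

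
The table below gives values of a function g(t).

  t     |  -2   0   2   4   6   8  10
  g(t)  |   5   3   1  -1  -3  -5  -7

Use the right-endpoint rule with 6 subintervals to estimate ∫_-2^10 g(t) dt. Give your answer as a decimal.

-24

Δt = 2.
Sum = 2·[3 + 1 + (-1) + (-3) + (-5) + (-7)] = -24.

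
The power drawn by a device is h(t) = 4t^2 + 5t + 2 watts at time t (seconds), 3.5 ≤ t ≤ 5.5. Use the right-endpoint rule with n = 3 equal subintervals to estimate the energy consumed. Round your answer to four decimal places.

241.5926

Δt = (5.5 − 3.5)/3 = 2/3.
Right endpoints: 25/6, 29/6, 5.5.
h(25/6) = 1661/18, h(29/6) = 2153/18, h(5.5) = 150.5.
Sum = Δt · [h(25/6) + h(29/6) + h(5.5)].
Sum ≈ 241.5926.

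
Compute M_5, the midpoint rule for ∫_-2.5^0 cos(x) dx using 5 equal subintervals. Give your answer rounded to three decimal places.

0.605

Δx = (0 − (-2.5))/5 = 0.5.
Midpoints: -2.25, -1.75, -1.25, -0.75, -0.25.
f(-2.25) ≈ -0.628, f(-1.75) ≈ -0.178, f(-1.25) ≈ 0.315, f(-0.75) ≈ 0.732, f(-0.25) ≈ 0.969.
Sum = Δx · [f(-2.25) + f(-1.75) + f(-1.25) + f(-0.75) + f(-0.25)].
Sum ≈ 0.605.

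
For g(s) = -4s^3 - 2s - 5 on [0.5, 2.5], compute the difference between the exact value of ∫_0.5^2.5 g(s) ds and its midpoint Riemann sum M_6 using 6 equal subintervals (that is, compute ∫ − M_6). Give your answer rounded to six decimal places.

Exact integral: ∫_0.5^2.5 g(s) ds = -55.
M_6 ≈ -54.66666667.
Error ≈ -55 − (-54.66666667) ≈ -0.333333.

-0.333333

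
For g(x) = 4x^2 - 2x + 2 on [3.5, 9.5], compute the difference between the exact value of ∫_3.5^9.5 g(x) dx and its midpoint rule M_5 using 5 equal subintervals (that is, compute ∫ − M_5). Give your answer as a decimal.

2.88

Exact integral: ∫_3.5^9.5 g(x) dx = 1020.
M_5 = 1017.12.
Error = 1020 − 1017.12 = 2.88.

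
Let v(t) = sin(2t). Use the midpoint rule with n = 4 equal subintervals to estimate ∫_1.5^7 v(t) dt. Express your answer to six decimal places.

Δt = (7 − 1.5)/4 = 1.375.
Midpoints: 2.1875, 3.5625, 4.9375, 6.3125.
v(2.1875) ≈ -0.943622, v(3.5625) ≈ 0.745853, v(4.9375) ≈ -0.435165, v(6.3125) ≈ 0.058596.
Sum = Δt · [v(2.1875) + v(3.5625) + v(4.9375) + v(6.3125)].
Sum ≈ -0.789716.

-0.789716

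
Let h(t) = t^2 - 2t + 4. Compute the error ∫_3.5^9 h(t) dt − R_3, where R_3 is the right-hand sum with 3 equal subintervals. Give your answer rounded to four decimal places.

-56.0185

Exact integral: ∫_3.5^9 h(t) dt ≈ 181.958333.
R_3 ≈ 237.976852.
Error ≈ 181.958333 − 237.976852 ≈ -56.0185.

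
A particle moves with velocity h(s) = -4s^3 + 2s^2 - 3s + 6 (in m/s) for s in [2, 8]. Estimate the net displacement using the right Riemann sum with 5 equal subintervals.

-5029.92

Δs = (8 − 2)/5 = 1.2.
Right endpoints: 3.2, 4.4, 5.6, 6.8, 8.
h(3.2) = -114.192, h(4.4) = -309.216, h(5.6) = -650.544, h(6.8) = -1179.648, h(8) = -1938.
Sum = Δs · [h(3.2) + h(4.4) + h(5.6) + h(6.8) + h(8)].
Sum = -5029.92.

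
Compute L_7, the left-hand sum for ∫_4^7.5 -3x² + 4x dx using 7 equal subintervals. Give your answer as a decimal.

Δx = (7.5 − 4)/7 = 0.5.
Left endpoints: 4, 4.5, 5, 5.5, 6, 6.5, 7.
f(4) = -32, f(4.5) = -42.75, f(5) = -55, f(5.5) = -68.75, f(6) = -84, f(6.5) = -100.75, f(7) = -119.
Sum = Δx · [f(4) + f(4.5) + f(5) + ...].
Sum = -251.125.

-251.125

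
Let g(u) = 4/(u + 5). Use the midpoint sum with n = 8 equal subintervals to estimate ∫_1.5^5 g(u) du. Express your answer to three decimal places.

Δu = (5 − 1.5)/8 = 0.4375.
Midpoints: 1.71875, 2.15625, 2.59375, 3.03125, 3.46875, 3.90625, 4.34375, 4.78125.
g(1.71875) = 128/215, g(2.15625) = 128/229, g(2.59375) = 128/243, g(3.03125) = 128/257, g(3.46875) = 128/271, g(3.90625) = 128/285, g(4.34375) = 128/299, g(4.78125) = 128/313.
Sum = Δu · [g(1.71875) + g(2.15625) + g(2.59375) + ...].
Sum ≈ 1.723.

1.723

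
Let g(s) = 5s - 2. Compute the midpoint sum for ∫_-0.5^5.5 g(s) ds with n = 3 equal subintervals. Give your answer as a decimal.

63

Δs = (5.5 − (-0.5))/3 = 2.
Midpoints: 0.5, 2.5, 4.5.
g(0.5) = 0.5, g(2.5) = 10.5, g(4.5) = 20.5.
Sum = Δs · [g(0.5) + g(2.5) + g(4.5)].
Sum = 63.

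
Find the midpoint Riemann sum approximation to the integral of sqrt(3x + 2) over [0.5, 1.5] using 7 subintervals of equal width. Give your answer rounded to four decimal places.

Δx = (1.5 − 0.5)/7 = 1/7.
Midpoints: 4/7, 5/7, 6/7, 1, 8/7, 9/7, 10/7.
f(4/7) ≈ 1.9272, f(5/7) ≈ 2.0354, f(6/7) ≈ 2.1381, f(1) ≈ 2.2361, f(8/7) ≈ 2.3299, f(9/7) ≈ 2.4202, f(10/7) ≈ 2.5071.
Sum = Δx · [f(4/7) + f(5/7) + f(6/7) + ...].
Sum ≈ 2.2277.

2.2277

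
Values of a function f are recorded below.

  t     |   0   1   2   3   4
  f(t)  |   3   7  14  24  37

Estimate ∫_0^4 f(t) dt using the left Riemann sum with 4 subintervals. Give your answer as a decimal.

48

Δt = 1.
Sum = 1·[3 + 7 + 14 + 24] = 48.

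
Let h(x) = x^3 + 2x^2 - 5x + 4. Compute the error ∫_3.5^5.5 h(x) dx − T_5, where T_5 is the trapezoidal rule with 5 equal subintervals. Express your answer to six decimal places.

Exact integral: ∫_3.5^5.5 h(x) dx ≈ 236.58333333.
T_5 = 237.41.
Error ≈ 236.58333333 − 237.41 ≈ -0.826667.

-0.826667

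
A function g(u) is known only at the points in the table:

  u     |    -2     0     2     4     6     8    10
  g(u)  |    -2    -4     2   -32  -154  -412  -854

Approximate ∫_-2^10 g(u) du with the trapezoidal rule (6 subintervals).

Δu = 2.
T_6 = (2/2)·[(-2) + 2·(-4) + 2·2 + 2·(-32) + 2·(-154) + 2·(-412) + (-854)] = -2056.

-2056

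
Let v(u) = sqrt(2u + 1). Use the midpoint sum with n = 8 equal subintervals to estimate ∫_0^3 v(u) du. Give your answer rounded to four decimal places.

Δu = (3 − 0)/8 = 0.375.
Midpoints: 0.1875, 0.5625, 0.9375, 1.3125, 1.6875, 2.0625, 2.4375, 2.8125.
v(0.1875) ≈ 1.1726, v(0.5625) ≈ 1.4577, v(0.9375) ≈ 1.6956, v(1.3125) ≈ 1.9039, v(1.6875) ≈ 2.0917, v(2.0625) ≈ 2.2638, v(2.4375) ≈ 2.4238, v(2.8125) ≈ 2.5739.
Sum = Δu · [v(0.1875) + v(0.5625) + v(0.9375) + ...].
Sum ≈ 5.8437.

5.8437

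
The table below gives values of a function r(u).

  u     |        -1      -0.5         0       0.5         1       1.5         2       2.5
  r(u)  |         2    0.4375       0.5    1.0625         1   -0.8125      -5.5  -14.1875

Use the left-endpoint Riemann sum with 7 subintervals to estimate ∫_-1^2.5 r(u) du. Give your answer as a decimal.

-0.65625

Δu = 0.5.
Sum = 0.5·[2 + 0.4375 + 0.5 + 1.0625 + 1 + (-0.8125) + (-5.5)] = -0.65625.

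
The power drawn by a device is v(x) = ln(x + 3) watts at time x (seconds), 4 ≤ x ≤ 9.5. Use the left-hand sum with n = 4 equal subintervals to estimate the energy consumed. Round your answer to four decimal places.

Δx = (9.5 − 4)/4 = 1.375.
Left endpoints: 4, 5.375, 6.75, 8.125.
v(4) ≈ 1.9459, v(5.375) ≈ 2.1253, v(6.75) ≈ 2.2773, v(8.125) ≈ 2.4092.
Sum = Δx · [v(4) + v(5.375) + v(6.75) + v(8.125)].
Sum ≈ 12.0417.

12.0417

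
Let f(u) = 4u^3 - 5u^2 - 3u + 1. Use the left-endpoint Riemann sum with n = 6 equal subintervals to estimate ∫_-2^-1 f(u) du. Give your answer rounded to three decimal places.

Δu = (-1 − (-2))/6 = 1/6.
Left endpoints: -2, -11/6, -5/3, -1.5, -4/3, -7/6.
f(-2) = -45, f(-11/6) = -3775/108, f(-5/3) = -713/27, f(-1.5) = -19.25, f(-4/3) = -361/27, f(-7/6) = -935/108.
Sum = Δu · [f(-2) + f(-11/6) + f(-5/3) + ...].
Sum ≈ -24.606.

-24.606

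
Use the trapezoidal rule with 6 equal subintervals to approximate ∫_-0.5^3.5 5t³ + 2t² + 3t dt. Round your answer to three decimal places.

Δt = (3.5 − (-0.5))/6 = 2/3.
f(-0.5) = -1.625, f(1/6) = 125/216, f(5/6) = 1465/216, f(1.5) = 25.875, f(13/6) = 14417/216, f(17/6) = 29869/216, f(3.5) = 249.375.
T_6 = (Δt/2)·[f(t_0) + 2f(t_1) + ... + 2f(t_{5}) + f(t_6)].
Sum ≈ 241.426.

241.426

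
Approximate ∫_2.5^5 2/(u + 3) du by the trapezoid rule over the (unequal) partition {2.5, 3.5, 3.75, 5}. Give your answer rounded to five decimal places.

Subinterval widths: 1, 0.25, 1.25.
f(2.5) = 4/11, f(3.5) = 4/13, f(3.75) = 8/27, f(5) = 0.25.
On each subinterval the trapezoid contributes (Δu_i/2)·[f(u_{i-1}) + f(u_i)].
Sum ≈ 0.75260.

0.75260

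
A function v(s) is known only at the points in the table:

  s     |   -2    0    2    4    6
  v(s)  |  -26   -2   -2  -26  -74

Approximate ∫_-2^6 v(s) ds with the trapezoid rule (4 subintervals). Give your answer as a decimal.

Δs = 2.
T_4 = (2/2)·[(-26) + 2·(-2) + 2·(-2) + 2·(-26) + (-74)] = -160.

-160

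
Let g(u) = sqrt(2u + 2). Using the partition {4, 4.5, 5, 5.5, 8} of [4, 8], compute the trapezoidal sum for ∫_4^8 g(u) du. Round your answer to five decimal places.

Subinterval widths: 0.5, 0.5, 0.5, 2.5.
g(4) ≈ 3.16228, g(4.5) ≈ 3.31662, g(5) ≈ 3.46410, g(5.5) ≈ 3.60555, g(8) ≈ 4.24264.
On each subinterval the trapezoid contributes (Δu_i/2)·[g(u_{i-1}) + g(u_i)].
Sum ≈ 14.89256.

14.89256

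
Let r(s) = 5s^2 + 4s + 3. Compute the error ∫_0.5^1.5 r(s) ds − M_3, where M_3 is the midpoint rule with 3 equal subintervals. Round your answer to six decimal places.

0.046296

Exact integral: ∫_0.5^1.5 r(s) ds ≈ 12.41666667.
M_3 ≈ 12.37037037.
Error ≈ 12.41666667 − 12.37037037 ≈ 0.046296.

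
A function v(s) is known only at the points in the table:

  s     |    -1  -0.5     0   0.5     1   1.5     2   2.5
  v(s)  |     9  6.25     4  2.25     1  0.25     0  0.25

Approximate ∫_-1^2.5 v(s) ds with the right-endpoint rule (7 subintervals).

7

Δs = 0.5.
Sum = 0.5·[6.25 + 4 + 2.25 + 1 + 0.25 + 0 + 0.25] = 7.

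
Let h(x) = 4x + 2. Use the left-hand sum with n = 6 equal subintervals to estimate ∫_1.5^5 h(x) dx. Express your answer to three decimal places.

Δx = (5 − 1.5)/6 = 7/12.
Left endpoints: 1.5, 25/12, 8/3, 3.25, 23/6, 53/12.
h(1.5) = 8, h(25/12) = 31/3, h(8/3) = 38/3, h(3.25) = 15, h(23/6) = 52/3, h(53/12) = 59/3.
Sum = Δx · [h(1.5) + h(25/12) + h(8/3) + ...].
Sum ≈ 48.417.

48.417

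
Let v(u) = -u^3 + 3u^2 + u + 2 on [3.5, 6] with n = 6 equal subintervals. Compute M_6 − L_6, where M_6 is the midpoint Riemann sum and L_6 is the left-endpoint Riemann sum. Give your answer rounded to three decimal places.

-19.482

M_6 ≈ -96.07747.
L_6 ≈ -76.59505.
M_6 − L_6 ≈ -19.482.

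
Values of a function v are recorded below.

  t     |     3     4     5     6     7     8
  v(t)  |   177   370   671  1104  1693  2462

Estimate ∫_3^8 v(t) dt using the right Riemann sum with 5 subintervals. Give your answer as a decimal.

Δt = 1.
Sum = 1·[370 + 671 + 1104 + 1693 + 2462] = 6300.

6300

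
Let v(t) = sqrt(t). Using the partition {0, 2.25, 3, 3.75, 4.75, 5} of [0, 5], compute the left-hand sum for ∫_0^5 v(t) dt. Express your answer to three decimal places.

Subinterval widths: 2.25, 0.75, 0.75, 1, 0.25.
Left endpoints: 0, 2.25, 3, 3.75, 4.75.
v(0) ≈ 0.000, v(2.25) ≈ 1.500, v(3) ≈ 1.732, v(3.75) ≈ 1.936, v(4.75) ≈ 2.179.
Sum = Σ Δt_i · v(t_i).
Sum ≈ 4.905.

4.905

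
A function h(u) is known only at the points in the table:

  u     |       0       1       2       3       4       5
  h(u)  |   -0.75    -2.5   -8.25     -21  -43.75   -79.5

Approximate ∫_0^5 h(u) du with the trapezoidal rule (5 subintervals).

Δu = 1.
T_5 = (1/2)·[(-0.75) + 2·(-2.5) + 2·(-8.25) + 2·(-21) + 2·(-43.75) + (-79.5)] = -115.625.

-115.625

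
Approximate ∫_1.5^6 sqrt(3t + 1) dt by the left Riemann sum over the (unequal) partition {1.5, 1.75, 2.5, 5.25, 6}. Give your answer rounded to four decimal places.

Subinterval widths: 0.25, 0.75, 2.75, 0.75.
Left endpoints: 1.5, 1.75, 2.5, 5.25.
f(1.5) ≈ 2.3452, f(1.75) ≈ 2.5000, f(2.5) ≈ 2.9155, f(5.25) ≈ 4.0927.
Sum = Σ Δt_i · f(t_i).
Sum ≈ 13.5484.

13.5484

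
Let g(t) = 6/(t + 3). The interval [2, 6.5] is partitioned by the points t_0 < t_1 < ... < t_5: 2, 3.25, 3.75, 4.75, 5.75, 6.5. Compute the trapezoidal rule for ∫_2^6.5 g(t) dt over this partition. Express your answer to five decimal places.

Subinterval widths: 1.25, 0.5, 1, 1, 0.75.
g(2) = 1.2, g(3.25) = 0.96, g(3.75) = 8/9, g(4.75) = 24/31, g(5.75) = 24/35, g(6.5) = 12/19.
On each subinterval the trapezoid contributes (Δt_i/2)·[g(t_{i-1}) + g(t_i)].
Sum ≈ 3.86770.

3.86770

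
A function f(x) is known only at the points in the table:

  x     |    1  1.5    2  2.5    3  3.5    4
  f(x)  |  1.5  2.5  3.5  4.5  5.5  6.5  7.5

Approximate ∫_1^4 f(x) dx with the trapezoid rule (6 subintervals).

Δx = 0.5.
T_6 = (0.5/2)·[1.5 + 2·2.5 + 2·3.5 + 2·4.5 + 2·5.5 + 2·6.5 + 7.5] = 13.5.

13.5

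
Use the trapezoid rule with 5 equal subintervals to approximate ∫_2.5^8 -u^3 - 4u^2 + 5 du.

-1670.47375

Δu = (8 − 2.5)/5 = 1.1.
f(2.5) = -35.625, f(3.6) = -93.496, f(4.7) = -187.183, f(5.8) = -324.672, f(6.9) = -513.949, f(8) = -763.
T_5 = (Δu/2)·[f(u_0) + 2f(u_1) + ... + 2f(u_{4}) + f(u_5)].
Sum = -1670.47375.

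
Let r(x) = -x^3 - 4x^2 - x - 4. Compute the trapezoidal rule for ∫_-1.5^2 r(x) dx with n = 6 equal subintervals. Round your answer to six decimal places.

-33.718895

Δx = (2 − (-1.5))/6 = 7/12.
r(-1.5) = -8.125, r(-11/12) = -9805/1728, r(-1/3) = -110/27, r(0.25) = -4.515625, r(5/6) = -1769/216, r(17/12) = -28145/1728, r(2) = -30.
T_6 = (Δx/2)·[r(x_0) + 2r(x_1) + ... + 2r(x_{5}) + r(x_6)].
Sum ≈ -33.718895.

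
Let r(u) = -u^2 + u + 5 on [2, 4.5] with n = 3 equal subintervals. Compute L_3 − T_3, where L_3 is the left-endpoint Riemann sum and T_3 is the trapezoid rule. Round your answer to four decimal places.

5.7292

L_3 ≈ -1.643519.
T_3 ≈ -7.372685.
L_3 − T_3 ≈ 5.7292.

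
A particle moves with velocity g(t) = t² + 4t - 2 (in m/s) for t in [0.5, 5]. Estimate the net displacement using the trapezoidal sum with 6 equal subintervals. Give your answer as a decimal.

82.546875

Δt = (5 − 0.5)/6 = 0.75.
g(0.5) = 0.25, g(1.25) = 4.5625, g(2) = 10, g(2.75) = 16.5625, g(3.5) = 24.25, g(4.25) = 33.0625, g(5) = 43.
T_6 = (Δt/2)·[g(t_0) + 2g(t_1) + ... + 2g(t_{5}) + g(t_6)].
Sum = 82.546875.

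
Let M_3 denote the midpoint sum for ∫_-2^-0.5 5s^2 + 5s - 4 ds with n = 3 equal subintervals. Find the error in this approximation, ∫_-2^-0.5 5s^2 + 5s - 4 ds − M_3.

Exact integral: ∫_-2^-0.5 f(s) ds = -2.25.
M_3 = -2.40625.
Error = -2.25 − (-2.40625) = 0.15625.

0.15625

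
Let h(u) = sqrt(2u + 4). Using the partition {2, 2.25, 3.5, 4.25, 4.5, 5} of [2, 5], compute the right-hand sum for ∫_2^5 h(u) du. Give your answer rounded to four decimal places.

Subinterval widths: 0.25, 1.25, 0.75, 0.25, 0.5.
Right endpoints: 2.25, 3.5, 4.25, 4.5, 5.
h(2.25) ≈ 2.9155, h(3.5) ≈ 3.3166, h(4.25) ≈ 3.5355, h(4.5) ≈ 3.6056, h(5) ≈ 3.7417.
Sum = Σ Δu_i · h(u_i).
Sum ≈ 10.2985.

10.2985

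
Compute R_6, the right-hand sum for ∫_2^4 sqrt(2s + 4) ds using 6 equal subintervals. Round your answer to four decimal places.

6.4193

Δs = (4 − 2)/6 = 1/3.
Right endpoints: 7/3, 8/3, 3, 10/3, 11/3, 4.
f(7/3) ≈ 2.9439, f(8/3) ≈ 3.0551, f(3) ≈ 3.1623, f(10/3) ≈ 3.2660, f(11/3) ≈ 3.3665, f(4) ≈ 3.4641.
Sum = Δs · [f(7/3) + f(8/3) + f(3) + ...].
Sum ≈ 6.4193.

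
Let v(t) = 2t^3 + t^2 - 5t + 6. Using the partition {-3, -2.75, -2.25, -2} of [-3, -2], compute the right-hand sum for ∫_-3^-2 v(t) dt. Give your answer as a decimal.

-2.8046875

Subinterval widths: 0.25, 0.5, 0.25.
Right endpoints: -2.75, -2.25, -2.
v(-2.75) = -14.28125, v(-2.25) = -0.46875, v(-2) = 4.
Sum = Σ Δt_i · v(t_i).
Sum = -2.8046875.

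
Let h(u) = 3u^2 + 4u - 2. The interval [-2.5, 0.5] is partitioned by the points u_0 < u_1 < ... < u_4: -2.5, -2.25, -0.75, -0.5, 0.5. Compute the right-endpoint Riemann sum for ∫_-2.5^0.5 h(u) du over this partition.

-3.984375

Subinterval widths: 0.25, 1.5, 0.25, 1.
Right endpoints: -2.25, -0.75, -0.5, 0.5.
h(-2.25) = 4.1875, h(-0.75) = -3.3125, h(-0.5) = -3.25, h(0.5) = 0.75.
Sum = Σ Δu_i · h(u_i).
Sum = -3.984375.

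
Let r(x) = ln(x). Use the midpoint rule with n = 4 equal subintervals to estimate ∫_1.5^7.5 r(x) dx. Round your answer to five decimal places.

8.55068

Δx = (7.5 − 1.5)/4 = 1.5.
Midpoints: 2.25, 3.75, 5.25, 6.75.
r(2.25) ≈ 0.81093, r(3.75) ≈ 1.32176, r(5.25) ≈ 1.65823, r(6.75) ≈ 1.90954.
Sum = Δx · [r(2.25) + r(3.75) + r(5.25) + r(6.75)].
Sum ≈ 8.55068.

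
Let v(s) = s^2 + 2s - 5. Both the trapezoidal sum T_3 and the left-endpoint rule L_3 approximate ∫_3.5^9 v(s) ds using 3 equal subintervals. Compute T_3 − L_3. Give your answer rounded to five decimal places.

T_3 ≈ 273.0393519.
L_3 ≈ 199.9351852.
T_3 − L_3 ≈ 73.10417.

73.10417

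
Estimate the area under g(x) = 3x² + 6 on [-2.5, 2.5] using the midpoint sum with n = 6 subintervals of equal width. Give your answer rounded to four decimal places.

Δx = (2.5 − (-2.5))/6 = 5/6.
Midpoints: -25/12, -1.25, -5/12, 5/12, 1.25, 25/12.
g(-25/12) = 913/48, g(-1.25) = 10.6875, g(-5/12) = 313/48, g(5/12) = 313/48, g(1.25) = 10.6875, g(25/12) = 913/48.
Sum = Δx · [g(-25/12) + g(-1.25) + g(-5/12) + ...].
Sum ≈ 60.3819.

60.3819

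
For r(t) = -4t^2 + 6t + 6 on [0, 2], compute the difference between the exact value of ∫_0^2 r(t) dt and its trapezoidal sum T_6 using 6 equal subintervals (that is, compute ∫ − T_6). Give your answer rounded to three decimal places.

Exact integral: ∫_0^2 r(t) dt ≈ 13.33333.
T_6 ≈ 13.18519.
Error ≈ 13.33333 − 13.18519 ≈ 0.148.

0.148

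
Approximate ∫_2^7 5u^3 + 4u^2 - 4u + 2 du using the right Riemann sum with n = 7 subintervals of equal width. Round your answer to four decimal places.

4033.6735

Δu = (7 − 2)/7 = 5/7.
Right endpoints: 19/7, 24/7, 29/7, 34/7, 39/7, 44/7, 7.
f(19/7) = 41365/343, f(24/7) = 81230/343, f(29/7) = 140495/343, f(34/7) = 222910/343, f(39/7) = 332225/343, f(44/7) = 472190/343, f(7) = 1885.
Sum = Δu · [f(19/7) + f(24/7) + f(29/7) + ...].
Sum ≈ 4033.6735.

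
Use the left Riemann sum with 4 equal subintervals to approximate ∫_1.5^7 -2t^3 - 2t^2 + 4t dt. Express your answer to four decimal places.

-862.4043

Δt = (7 − 1.5)/4 = 1.375.
Left endpoints: 1.5, 2.875, 4.25, 5.625.
f(1.5) = -5.25, f(2.875) = -52.55859375, f(4.25) = -172.65625, f(5.625) = -396.73828125.
Sum = Δt · [f(1.5) + f(2.875) + f(4.25) + f(5.625)].
Sum ≈ -862.4043.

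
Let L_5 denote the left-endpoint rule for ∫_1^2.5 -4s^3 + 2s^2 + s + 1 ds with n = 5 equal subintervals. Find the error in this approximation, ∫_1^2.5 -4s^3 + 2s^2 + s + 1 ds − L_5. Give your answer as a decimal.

-6.5475

Exact integral: ∫_1^2.5 f(s) ds = -24.1875.
L_5 = -17.64.
Error = -24.1875 − (-17.64) = -6.5475.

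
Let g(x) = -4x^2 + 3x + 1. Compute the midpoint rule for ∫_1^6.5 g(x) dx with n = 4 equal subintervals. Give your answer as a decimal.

-293.9921875

Δx = (6.5 − 1)/4 = 1.375.
Midpoints: 1.6875, 3.0625, 4.4375, 5.8125.
g(1.6875) = -5.328125, g(3.0625) = -27.328125, g(4.4375) = -64.453125, g(5.8125) = -116.703125.
Sum = Δx · [g(1.6875) + g(3.0625) + g(4.4375) + g(5.8125)].
Sum = -293.9921875.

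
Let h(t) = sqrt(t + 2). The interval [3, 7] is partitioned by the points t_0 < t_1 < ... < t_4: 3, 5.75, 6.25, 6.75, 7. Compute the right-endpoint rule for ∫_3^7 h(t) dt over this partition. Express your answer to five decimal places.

11.32084

Subinterval widths: 2.75, 0.5, 0.5, 0.25.
Right endpoints: 5.75, 6.25, 6.75, 7.
h(5.75) ≈ 2.78388, h(6.25) ≈ 2.87228, h(6.75) ≈ 2.95804, h(7) ≈ 3.00000.
Sum = Σ Δt_i · h(t_i).
Sum ≈ 11.32084.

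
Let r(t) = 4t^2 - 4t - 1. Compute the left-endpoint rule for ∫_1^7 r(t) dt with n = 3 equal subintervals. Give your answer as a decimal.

Δt = (7 − 1)/3 = 2.
Left endpoints: 1, 3, 5.
r(1) = -1, r(3) = 23, r(5) = 79.
Sum = Δt · [r(1) + r(3) + r(5)].
Sum = 202.

202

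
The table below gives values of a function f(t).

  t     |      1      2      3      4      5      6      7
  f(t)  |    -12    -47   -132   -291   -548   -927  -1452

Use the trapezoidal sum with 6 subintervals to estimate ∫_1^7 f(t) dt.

-2677

Δt = 1.
T_6 = (1/2)·[(-12) + 2·(-47) + 2·(-132) + 2·(-291) + 2·(-548) + 2·(-927) + (-1452)] = -2677.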